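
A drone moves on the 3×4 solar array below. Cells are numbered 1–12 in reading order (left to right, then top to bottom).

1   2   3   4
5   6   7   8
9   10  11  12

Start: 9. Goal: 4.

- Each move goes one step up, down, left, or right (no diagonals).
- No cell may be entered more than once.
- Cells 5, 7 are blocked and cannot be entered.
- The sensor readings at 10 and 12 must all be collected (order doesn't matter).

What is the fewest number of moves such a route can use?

5

Any route passes through 10 and 12 in some order between 9 and 4. Summing Manhattan distances along each leg and taking the cheapest ordering (9 → 10 → 12 → 4) gives a lower bound of 1 + 2 + 2 = 5 moves.
A route of 5 moves achieves this: 9 → 10 → 11 → 12 → 8 → 4.
Since 5 matches the lower bound, it is optimal.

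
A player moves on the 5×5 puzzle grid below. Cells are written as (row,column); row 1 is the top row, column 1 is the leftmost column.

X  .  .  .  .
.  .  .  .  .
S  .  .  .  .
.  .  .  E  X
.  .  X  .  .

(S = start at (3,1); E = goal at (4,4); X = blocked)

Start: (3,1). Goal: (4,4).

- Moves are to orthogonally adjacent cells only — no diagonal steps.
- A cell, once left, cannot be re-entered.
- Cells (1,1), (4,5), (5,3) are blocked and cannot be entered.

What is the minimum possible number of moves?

The Manhattan distance from (3,1) to (4,4) is |3−4| + |1−4| = 4, so at least 4 moves are needed.
A route of 4 moves achieves this: (3,1) → (4,1) → (4,2) → (4,3) → (4,4).
Since 4 matches the lower bound, it is optimal.

4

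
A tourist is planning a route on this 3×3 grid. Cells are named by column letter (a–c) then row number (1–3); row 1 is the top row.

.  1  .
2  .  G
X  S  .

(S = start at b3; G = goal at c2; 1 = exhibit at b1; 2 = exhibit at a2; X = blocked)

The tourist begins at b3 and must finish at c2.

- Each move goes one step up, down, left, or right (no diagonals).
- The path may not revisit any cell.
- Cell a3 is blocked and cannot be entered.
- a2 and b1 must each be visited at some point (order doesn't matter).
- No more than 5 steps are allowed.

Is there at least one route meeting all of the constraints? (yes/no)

no

Even ignoring the no-revisit rule, getting from b3 to c2, taking the cheapest ordering b3 → b1 → a2 → c2 needs at least 2 + 2 + 2 = 6 moves (Manhattan distance per leg), which exceeds the 5-move limit.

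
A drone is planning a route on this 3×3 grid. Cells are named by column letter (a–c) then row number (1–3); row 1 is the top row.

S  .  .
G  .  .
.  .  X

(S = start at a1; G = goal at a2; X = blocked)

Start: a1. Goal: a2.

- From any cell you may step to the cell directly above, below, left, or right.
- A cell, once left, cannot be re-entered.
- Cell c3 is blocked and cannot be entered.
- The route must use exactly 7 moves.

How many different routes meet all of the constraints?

Need simple routes of exactly 7 moves from a1 to a2 (Manhattan distance 1, so 3 moves are spent on a detour and 3 undoing it).
Enumerating: a1 b1 c1 c2 b2 b3 a3 a2.
That gives 1 route.

1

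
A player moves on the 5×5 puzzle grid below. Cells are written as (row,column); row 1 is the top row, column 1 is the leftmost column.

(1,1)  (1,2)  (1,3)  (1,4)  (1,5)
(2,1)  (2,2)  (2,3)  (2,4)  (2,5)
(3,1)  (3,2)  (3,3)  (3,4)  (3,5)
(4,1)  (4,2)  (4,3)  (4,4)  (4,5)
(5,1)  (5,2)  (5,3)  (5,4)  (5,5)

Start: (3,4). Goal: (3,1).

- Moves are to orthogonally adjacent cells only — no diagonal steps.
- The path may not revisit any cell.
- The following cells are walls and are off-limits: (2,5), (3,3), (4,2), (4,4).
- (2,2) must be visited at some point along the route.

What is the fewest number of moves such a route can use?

Any route passes through (2,2) somewhere between (3,4) and (3,1). Summing Manhattan distances along the two legs ((3,4) → (2,2) → (3,1)) gives a lower bound of 3 + 2 = 5 moves.
A route of 5 moves achieves this: (3,4) → (2,4) → (2,3) → (2,2) → (3,2) → (3,1).
Since 5 matches the lower bound, it is optimal.

5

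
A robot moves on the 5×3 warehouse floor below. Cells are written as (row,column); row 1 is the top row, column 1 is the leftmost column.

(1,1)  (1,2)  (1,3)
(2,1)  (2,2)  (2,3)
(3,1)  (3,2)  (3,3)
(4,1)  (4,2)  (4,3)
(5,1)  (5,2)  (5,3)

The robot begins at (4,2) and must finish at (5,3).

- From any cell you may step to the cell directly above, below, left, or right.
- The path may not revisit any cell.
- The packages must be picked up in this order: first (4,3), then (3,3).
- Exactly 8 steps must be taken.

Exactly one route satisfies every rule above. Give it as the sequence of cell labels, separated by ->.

The waypoints must appear in the order (4,3), (3,3), with no cell reused.
Route from (4,2): right 1 to (4,3), up 1 to (3,3), left 2 to (3,1), down 2 to (5,1), right 2 to (5,3) — 8 moves in all.
Check: order respected ((4,3) at step 1, (3,3) at step 2); 8 moves as required.

(4,2) -> (4,3) -> (3,3) -> (3,2) -> (3,1) -> (4,1) -> (5,1) -> (5,2) -> (5,3)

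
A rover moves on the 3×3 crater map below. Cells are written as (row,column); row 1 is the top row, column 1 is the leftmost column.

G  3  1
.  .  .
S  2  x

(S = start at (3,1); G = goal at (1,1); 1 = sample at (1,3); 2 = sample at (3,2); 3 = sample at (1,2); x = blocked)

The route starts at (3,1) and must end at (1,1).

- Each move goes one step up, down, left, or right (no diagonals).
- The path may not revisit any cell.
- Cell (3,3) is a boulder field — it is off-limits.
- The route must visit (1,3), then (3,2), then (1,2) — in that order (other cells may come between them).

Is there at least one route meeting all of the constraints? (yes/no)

no

Ignoring the required order, 1 revisit-free route from (3,1) to (1,1) passes through all of (1,3), (3,2), and (1,2); the waypoint orders that occur are (3,2) → (1,3) → (1,2) (1) — never (1,3) → (3,2) → (1,2).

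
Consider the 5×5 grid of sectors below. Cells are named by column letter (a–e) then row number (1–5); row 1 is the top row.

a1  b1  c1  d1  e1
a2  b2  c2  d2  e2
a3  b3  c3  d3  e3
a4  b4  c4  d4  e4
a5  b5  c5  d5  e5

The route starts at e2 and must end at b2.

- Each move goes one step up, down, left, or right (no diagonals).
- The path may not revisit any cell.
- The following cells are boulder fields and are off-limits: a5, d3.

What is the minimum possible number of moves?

3

The Manhattan distance from e2 to b2 is |2−2| + |5−2| = 3, so at least 3 moves are needed.
A route of 3 moves achieves this: e2 → d2 → c2 → b2.
Since 3 matches the lower bound, it is optimal.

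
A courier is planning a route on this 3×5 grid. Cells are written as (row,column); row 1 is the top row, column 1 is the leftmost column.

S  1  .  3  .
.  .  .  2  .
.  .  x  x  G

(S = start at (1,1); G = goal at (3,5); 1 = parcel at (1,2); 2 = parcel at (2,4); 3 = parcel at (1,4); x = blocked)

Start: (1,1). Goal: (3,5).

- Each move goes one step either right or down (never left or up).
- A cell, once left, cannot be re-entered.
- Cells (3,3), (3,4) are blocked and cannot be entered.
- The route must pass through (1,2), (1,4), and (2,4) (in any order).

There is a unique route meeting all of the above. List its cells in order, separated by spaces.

Moves only go right or down, so the column and row indices never decrease.
Route from (1,1): right 3 to (1,4), down 1 to (2,4), right 1 to (2,5), down 1 to (3,5) — 6 moves in all.
Check: all required cells visited.

(1,1) (1,2) (1,3) (1,4) (2,4) (2,5) (3,5)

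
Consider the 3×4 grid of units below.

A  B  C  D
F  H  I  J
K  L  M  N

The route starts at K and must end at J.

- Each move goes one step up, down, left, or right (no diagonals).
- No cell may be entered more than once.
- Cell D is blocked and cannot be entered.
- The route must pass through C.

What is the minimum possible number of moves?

6

Any route passes through C somewhere between K and J. Summing Manhattan distances along the two legs (K → C → J) gives a lower bound of 4 + 2 = 6 moves.
A route of 6 moves achieves this: K → F → A → B → C → I → J.
Since 6 matches the lower bound, it is optimal.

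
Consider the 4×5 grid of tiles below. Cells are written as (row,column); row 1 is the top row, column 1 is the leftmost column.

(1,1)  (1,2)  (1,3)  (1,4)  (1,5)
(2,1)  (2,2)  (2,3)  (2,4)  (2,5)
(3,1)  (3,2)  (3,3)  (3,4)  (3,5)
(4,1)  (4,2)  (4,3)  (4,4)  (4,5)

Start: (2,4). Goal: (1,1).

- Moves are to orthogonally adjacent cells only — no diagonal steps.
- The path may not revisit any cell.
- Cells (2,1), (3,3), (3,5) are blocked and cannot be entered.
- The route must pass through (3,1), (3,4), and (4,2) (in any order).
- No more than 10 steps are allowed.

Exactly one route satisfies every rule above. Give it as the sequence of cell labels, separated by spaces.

The budget equals the shortest possible length, so every move has to be on a shortest route through the required cells.
Route from (2,4): down 2 to (4,4), left 3 to (4,1), up 1 to (3,1), right 1 to (3,2), up 2 to (1,2), left 1 to (1,1) — 10 moves in all.
Check: all required cells visited; 10 ≤ 10 moves.

(2,4) (3,4) (4,4) (4,3) (4,2) (4,1) (3,1) (3,2) (2,2) (1,2) (1,1)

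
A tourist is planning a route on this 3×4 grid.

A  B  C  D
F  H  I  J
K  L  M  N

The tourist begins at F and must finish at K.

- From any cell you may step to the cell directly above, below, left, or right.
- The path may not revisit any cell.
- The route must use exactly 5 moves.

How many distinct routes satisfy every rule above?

2

Need simple routes of exactly 5 moves from F to K (Manhattan distance 1, so 2 moves are spent on a detour and 2 undoing it).
Enumerating: F A B H L K | F H I M L K.
That gives 2 routes.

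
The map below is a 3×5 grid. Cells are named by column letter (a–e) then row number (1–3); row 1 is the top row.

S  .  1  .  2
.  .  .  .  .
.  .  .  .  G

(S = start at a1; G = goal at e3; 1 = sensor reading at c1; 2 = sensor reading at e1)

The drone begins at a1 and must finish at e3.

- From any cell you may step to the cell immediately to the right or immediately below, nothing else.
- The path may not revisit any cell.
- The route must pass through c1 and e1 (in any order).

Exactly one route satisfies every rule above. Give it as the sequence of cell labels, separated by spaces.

a1 b1 c1 d1 e1 e2 e3

Moves only go right or down, so the column and row indices never decrease.
Route from a1: 4× right (reaching e1), 2× down (reaching e3) — 6 moves in all.
Check: all required cells visited.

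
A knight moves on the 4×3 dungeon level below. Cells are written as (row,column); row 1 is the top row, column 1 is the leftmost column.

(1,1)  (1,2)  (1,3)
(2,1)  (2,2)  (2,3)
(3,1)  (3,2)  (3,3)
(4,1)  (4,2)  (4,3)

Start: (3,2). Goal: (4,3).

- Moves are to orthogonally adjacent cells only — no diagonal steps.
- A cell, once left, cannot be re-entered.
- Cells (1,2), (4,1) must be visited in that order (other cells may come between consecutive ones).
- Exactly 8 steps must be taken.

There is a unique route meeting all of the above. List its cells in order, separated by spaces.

(3,2) (2,2) (1,2) (1,1) (2,1) (3,1) (4,1) (4,2) (4,3)

The waypoints must appear in the order (1,2), (4,1), with no cell reused.
Route from (3,2): up 2 to (1,2), left 1 to (1,1), down 3 to (4,1), right 2 to (4,3) — 8 moves in all.
Check: order respected ((1,2) at step 2, (4,1) at step 6); 8 moves as required.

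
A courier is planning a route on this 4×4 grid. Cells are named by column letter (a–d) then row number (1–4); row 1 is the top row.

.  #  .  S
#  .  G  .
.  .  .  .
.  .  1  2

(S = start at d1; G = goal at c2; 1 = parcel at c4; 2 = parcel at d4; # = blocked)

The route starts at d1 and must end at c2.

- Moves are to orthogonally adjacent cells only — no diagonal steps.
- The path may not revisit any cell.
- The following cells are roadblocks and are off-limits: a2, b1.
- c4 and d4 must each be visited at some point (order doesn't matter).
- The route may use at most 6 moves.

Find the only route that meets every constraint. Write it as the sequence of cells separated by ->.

The 6-move cap with required stops at c4, d4 leaves no slack for detours.
Route from d1: 3× down (reaching d4), left to c4, 2× up (reaching c2) — 6 moves in all.
Check: all required cells visited; 6 ≤ 6 moves.

d1 -> d2 -> d3 -> d4 -> c4 -> c3 -> c2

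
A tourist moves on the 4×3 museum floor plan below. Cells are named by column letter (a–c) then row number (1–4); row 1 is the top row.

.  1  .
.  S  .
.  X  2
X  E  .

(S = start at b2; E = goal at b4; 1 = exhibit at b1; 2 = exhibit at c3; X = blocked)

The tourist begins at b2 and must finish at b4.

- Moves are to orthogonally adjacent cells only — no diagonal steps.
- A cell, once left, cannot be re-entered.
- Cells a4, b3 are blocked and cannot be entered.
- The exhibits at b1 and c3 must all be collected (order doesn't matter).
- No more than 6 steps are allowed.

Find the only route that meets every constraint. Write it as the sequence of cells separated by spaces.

The 6-move cap with required stops at b1, c3 leaves no slack for detours.
Route from b2: up 1 to b1, right 1 to c1, down 3 to c4, left 1 to b4 — 6 moves in all.
Check: all required cells visited; 6 ≤ 6 moves.

b2 b1 c1 c2 c3 c4 b4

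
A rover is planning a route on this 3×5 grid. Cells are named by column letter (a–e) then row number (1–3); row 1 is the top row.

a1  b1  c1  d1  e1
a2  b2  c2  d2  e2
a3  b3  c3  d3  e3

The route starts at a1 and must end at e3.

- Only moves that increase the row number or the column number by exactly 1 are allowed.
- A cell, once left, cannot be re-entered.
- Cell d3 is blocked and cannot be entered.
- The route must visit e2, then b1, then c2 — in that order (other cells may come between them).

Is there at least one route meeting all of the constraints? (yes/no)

no

b1 lies above e2, so going from e2 to b1 would need an upward move — but moves only go right/down, so e2 cannot be visited before b1.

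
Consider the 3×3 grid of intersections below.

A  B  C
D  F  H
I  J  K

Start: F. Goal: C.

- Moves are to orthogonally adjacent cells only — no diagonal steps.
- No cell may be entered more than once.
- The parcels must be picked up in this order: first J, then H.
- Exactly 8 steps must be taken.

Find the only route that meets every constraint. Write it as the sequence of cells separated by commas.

F, B, A, D, I, J, K, H, C

The waypoints must appear in the order J, H, with no cell reused.
Route from F: up to B, left to A, 2× down (reaching I), 2× right (reaching K), 2× up (reaching C) — 8 moves in all.
Check: order respected (J at step 5, H at step 7); 8 moves as required.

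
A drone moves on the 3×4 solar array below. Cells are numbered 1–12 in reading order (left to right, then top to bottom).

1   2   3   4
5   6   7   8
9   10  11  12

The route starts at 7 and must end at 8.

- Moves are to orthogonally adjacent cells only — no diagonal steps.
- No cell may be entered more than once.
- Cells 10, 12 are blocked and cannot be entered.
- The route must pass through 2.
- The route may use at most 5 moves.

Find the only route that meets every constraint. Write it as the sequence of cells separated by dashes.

The budget equals the shortest possible length, so every move has to be on a shortest route through the required cells.
Route from 7: left 1 to 6, up 1 to 2, right 2 to 4, down 1 to 8 — 5 moves in all.
Check: all required cells visited; 5 ≤ 5 moves.

7 - 6 - 2 - 3 - 4 - 8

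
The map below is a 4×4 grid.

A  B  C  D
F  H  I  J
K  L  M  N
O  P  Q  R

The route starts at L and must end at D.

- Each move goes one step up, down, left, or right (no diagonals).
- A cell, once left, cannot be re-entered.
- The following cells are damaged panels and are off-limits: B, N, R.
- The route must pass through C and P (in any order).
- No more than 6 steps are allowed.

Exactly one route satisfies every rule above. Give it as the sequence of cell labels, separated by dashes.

Any route must reach C and P and still end at D within 6 moves, so the order of the required stops is forced.
Route from L: down 1 to P, right 1 to Q, up 3 to C, right 1 to D — 6 moves in all.
Check: all required cells visited; 6 ≤ 6 moves.

L - P - Q - M - I - C - D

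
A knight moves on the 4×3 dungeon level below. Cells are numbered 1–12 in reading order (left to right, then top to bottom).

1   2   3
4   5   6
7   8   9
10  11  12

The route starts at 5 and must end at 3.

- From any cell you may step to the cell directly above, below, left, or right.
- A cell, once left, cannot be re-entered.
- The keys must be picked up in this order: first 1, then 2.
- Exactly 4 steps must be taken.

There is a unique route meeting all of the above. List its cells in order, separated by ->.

5 -> 4 -> 1 -> 2 -> 3

The waypoints must appear in the order 1, 2, with no cell reused.
Route from 5: left 1 to 4, up 1 to 1, right 2 to 3 — 4 moves in all.
Check: order respected (1 at step 2, 2 at step 3); 4 moves as required.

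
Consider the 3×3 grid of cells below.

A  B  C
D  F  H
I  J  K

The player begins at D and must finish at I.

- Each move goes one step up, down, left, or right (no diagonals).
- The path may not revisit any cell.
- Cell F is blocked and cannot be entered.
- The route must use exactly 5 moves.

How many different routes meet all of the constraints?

Need simple routes of exactly 5 moves from D to I (Manhattan distance 1, so 2 moves are spent on a detour and 2 undoing it).
No route satisfies every constraint, so the count is 0.

0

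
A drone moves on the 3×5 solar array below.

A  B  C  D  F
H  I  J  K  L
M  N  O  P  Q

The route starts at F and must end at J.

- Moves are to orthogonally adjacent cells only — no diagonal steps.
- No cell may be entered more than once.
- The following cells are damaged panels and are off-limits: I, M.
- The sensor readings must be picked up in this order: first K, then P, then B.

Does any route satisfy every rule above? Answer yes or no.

Even ignoring the required order, no revisit-free route from F to J manages to pass through all of K, P, and B: branching out from F, every path either misses one of them or, having collected them, can no longer reach J without re-entering a cell.

no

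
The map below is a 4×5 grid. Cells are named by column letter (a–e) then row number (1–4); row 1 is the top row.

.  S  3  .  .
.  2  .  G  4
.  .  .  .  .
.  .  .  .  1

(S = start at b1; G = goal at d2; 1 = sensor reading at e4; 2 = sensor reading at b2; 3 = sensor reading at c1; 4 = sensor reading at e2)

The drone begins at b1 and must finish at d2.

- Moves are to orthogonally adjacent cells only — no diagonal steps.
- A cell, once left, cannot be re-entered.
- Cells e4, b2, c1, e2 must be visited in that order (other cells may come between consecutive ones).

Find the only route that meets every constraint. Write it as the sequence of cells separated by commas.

The waypoints must appear in the order e4, b2, c1, e2, with no cell reused.
Route from b1: left 1 to a1, down 3 to a4, right 4 to e4, up 1 to e3, left 3 to b3, up 1 to b2, right 1 to c2, up 1 to c1, right 2 to e1, down 1 to e2, left 1 to d2 — 19 moves in all.
Check: order respected (1 at step 8, 2 at step 13, 3 at step 15, 4 at step 18).

b1, a1, a2, a3, a4, b4, c4, d4, e4, e3, d3, c3, b3, b2, c2, c1, d1, e1, e2, d2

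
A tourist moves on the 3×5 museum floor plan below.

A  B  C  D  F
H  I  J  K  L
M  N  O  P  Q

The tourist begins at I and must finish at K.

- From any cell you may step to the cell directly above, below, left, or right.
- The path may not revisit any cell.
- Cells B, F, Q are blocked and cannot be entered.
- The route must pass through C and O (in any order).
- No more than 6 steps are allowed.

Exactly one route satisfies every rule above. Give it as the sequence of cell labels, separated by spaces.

I N O J C D K

The 6-move cap with required stops at C, O leaves no slack for detours.
Route from I: down to N, right to O, 2× up (reaching C), right to D, down to K — 6 moves in all.
Check: all required cells visited; 6 ≤ 6 moves.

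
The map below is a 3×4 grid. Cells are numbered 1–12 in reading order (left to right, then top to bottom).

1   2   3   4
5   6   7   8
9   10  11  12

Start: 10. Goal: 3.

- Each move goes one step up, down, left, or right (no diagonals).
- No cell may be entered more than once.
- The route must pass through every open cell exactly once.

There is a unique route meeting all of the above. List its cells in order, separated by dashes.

Need to visit all 12 open cells exactly once, starting at 10 and ending at 3.
Cell 12 has only two open neighbours (8 and 11), so the path must pass straight through it: one of those is the cell it's entered from and the other is where it exits.
Route from 10: left 1 to 9, up 2 to 1, right 1 to 2, down 1 to 6, right 1 to 7, down 1 to 11, right 1 to 12, up 2 to 4, left 1 to 3 — 11 moves in all.
Check: all 12 open cells covered.

10 - 9 - 5 - 1 - 2 - 6 - 7 - 11 - 12 - 8 - 4 - 3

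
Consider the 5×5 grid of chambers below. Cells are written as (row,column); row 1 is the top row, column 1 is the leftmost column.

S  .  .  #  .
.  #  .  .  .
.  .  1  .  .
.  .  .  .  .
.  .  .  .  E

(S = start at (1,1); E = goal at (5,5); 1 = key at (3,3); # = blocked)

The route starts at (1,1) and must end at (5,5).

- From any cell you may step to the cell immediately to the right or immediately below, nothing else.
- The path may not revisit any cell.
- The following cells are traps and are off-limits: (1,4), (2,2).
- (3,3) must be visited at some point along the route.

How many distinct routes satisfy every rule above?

12

A right/down-only route from (1,1) to (5,5) makes exactly 4 down-moves and 4 right-moves in some order.
With no other constraints that would be C(8,4) = 70 routes.
Split at (3,3) and multiply the segment counts (each segment already excludes blocked cells): (1,1)→(3,3): 2; (3,3)→(5,5): 6; product = 12.
That gives 12 routes.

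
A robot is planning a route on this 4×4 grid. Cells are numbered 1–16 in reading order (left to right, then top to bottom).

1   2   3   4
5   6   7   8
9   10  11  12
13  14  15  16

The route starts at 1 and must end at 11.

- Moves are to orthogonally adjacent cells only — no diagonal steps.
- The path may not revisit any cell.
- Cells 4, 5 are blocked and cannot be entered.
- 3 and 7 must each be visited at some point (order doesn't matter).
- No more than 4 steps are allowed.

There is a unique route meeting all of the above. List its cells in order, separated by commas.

Any route must reach 3 and 7 and still end at 11 within 4 moves, so the order of the required stops is forced.
Route from 1: 2× right (reaching 3), 2× down (reaching 11) — 4 moves in all.
Check: all required cells visited; 4 ≤ 4 moves.

1, 2, 3, 7, 11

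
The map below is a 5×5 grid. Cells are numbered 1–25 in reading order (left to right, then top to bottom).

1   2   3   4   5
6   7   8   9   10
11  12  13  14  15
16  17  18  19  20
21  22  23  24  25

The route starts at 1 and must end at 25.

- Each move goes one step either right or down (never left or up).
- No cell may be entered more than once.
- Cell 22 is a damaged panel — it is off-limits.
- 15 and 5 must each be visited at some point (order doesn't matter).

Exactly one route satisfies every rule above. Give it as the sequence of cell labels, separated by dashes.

Moves only go right or down, so the column and row indices never decrease.
Route from 1: 4× right (reaching 5), 4× down (reaching 25) — 8 moves in all.
Check: all required cells visited.

1 - 2 - 3 - 4 - 5 - 10 - 15 - 20 - 25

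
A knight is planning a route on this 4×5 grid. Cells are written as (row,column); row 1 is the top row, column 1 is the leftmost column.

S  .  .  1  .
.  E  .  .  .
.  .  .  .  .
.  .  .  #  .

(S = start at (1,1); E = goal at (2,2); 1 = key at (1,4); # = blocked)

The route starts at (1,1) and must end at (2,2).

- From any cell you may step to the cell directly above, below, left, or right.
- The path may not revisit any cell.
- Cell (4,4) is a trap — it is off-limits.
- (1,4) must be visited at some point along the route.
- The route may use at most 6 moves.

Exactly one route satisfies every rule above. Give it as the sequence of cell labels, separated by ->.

The 6-move cap with required stops at (1,4) leaves no slack for detours.
Route from (1,1): right 3 to (1,4), down 1 to (2,4), left 2 to (2,2) — 6 moves in all.
Check: all required cells visited; 6 ≤ 6 moves.

(1,1) -> (1,2) -> (1,3) -> (1,4) -> (2,4) -> (2,3) -> (2,2)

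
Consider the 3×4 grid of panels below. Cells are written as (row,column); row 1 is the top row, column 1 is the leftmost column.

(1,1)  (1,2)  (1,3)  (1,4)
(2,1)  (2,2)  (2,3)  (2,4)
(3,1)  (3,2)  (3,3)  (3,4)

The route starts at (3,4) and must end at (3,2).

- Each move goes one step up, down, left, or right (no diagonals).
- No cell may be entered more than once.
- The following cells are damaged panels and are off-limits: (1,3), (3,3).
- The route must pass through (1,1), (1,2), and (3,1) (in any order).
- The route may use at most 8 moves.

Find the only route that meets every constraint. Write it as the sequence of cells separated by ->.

(3,4) -> (2,4) -> (2,3) -> (2,2) -> (1,2) -> (1,1) -> (2,1) -> (3,1) -> (3,2)

The 8-move cap with required stops at (1,1), (1,2), (3,1) leaves no slack for detours.
Route from (3,4): up to (2,4), 2× left (reaching (2,2)), up to (1,2), left to (1,1), 2× down (reaching (3,1)), right to (3,2) — 8 moves in all.
Check: all required cells visited; 8 ≤ 8 moves.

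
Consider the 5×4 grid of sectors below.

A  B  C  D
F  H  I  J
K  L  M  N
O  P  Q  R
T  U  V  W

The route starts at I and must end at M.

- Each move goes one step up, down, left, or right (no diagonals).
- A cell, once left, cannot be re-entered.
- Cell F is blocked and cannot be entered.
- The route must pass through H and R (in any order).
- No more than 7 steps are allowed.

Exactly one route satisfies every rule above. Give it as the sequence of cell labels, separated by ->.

The budget equals the shortest possible length, so every move has to be on a shortest route through the required cells.
Route from I: left 1 to H, down 2 to P, right 2 to R, up 1 to N, left 1 to M — 7 moves in all.
Check: all required cells visited; 7 ≤ 7 moves.

I -> H -> L -> P -> Q -> R -> N -> M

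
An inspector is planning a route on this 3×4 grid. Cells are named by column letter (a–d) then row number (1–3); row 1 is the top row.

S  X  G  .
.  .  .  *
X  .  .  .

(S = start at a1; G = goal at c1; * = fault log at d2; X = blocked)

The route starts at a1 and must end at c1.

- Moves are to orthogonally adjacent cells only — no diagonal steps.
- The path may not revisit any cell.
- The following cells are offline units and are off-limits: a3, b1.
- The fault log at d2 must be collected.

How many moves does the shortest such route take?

Any route passes through d2 somewhere between a1 and c1. Summing Manhattan distances along the two legs (a1 → d2 → c1) gives a lower bound of 4 + 2 = 6 moves.
A route of 6 moves achieves this: a1 → a2 → b2 → c2 → d2 → d1 → c1.
Since 6 matches the lower bound, it is optimal.

6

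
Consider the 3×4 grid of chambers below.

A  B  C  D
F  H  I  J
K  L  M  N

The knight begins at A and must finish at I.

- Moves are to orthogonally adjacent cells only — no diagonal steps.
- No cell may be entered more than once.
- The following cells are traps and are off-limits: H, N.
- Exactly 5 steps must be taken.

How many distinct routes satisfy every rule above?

2

Need simple routes of exactly 5 moves from A to I (Manhattan distance 3, so 1 moves are spent on a detour and 1 undoing it).
Enumerating: A F K L M I | A B C D J I.
That gives 2 routes.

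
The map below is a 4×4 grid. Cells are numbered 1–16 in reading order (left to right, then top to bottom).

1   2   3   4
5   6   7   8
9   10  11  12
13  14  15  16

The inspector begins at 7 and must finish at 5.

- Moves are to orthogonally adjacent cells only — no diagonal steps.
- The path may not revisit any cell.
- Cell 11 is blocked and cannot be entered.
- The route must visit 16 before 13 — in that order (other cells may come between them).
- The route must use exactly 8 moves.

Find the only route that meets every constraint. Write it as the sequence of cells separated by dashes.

The waypoints must appear in the order 16, 13, with no cell reused.
Route from 7: right 1 to 8, down 2 to 16, left 3 to 13, up 2 to 5 — 8 moves in all.
Check: order respected (16 at step 3, 13 at step 6); 8 moves as required.

7 - 8 - 12 - 16 - 15 - 14 - 13 - 9 - 5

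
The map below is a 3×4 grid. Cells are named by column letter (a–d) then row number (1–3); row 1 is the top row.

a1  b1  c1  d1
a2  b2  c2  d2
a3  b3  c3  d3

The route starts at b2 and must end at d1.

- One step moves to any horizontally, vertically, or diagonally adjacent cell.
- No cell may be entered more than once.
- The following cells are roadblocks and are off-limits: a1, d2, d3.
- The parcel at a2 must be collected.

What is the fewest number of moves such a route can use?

4

Any route passes through a2 somewhere between b2 and d1. Summing Chebyshev distances along the two legs (b2 → a2 → d1) gives a lower bound of 1 + 3 = 4 moves.
A route of 4 moves achieves this: b2 → a2 → b1 → c1 → d1.
Since 4 matches the lower bound, it is optimal.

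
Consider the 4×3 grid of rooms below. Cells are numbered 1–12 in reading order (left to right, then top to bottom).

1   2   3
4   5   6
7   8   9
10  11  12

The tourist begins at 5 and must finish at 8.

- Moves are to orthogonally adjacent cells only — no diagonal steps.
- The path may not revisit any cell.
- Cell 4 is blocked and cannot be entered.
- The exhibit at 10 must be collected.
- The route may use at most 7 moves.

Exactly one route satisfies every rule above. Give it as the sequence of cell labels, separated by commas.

5, 6, 9, 12, 11, 10, 7, 8

The 7-move cap with required stops at 10 leaves no slack for detours.
Route from 5: right 1 to 6, down 2 to 12, left 2 to 10, up 1 to 7, right 1 to 8 — 7 moves in all.
Check: all required cells visited; 7 ≤ 7 moves.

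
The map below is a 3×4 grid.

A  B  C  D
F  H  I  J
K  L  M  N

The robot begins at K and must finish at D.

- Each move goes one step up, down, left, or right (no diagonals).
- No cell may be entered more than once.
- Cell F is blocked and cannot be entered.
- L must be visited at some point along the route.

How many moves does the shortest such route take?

Any route passes through L somewhere between K and D. Summing Manhattan distances along the two legs (K → L → D) gives a lower bound of 1 + 4 = 5 moves.
A route of 5 moves achieves this: K → L → H → B → C → D.
Since 5 matches the lower bound, it is optimal.

5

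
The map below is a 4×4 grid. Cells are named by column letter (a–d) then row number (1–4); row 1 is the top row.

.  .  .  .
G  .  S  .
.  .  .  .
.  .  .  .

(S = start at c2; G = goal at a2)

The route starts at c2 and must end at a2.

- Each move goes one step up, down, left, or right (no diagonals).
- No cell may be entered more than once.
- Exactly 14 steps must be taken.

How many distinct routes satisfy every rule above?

10

Need simple routes of exactly 14 moves from c2 to a2 (Manhattan distance 2, so 6 moves are spent on a detour and 6 undoing it).
Branch systematically from the start, pruning whenever the remaining move budget drops below the Manhattan distance to a2 or differs from it in parity. Grouping the completions by first move — via c1: 2; via c3: 4; via b2: 3; via d2: 1 — and summing: 2 + 4 + 3 + 1 = 10.
That gives 10 routes.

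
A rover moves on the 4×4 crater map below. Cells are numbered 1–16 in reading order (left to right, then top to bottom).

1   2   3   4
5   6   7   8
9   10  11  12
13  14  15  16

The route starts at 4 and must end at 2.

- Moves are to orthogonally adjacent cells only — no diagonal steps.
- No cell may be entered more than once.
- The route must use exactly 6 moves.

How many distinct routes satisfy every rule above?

7

Need simple routes of exactly 6 moves from 4 to 2 (Manhattan distance 2, so 2 moves are spent on a detour and 2 undoing it).
Enumerating: 4 8 12 11 7 3 2 | 4 8 12 11 7 6 2 | 4 8 12 11 10 6 2 | 4 8 7 11 10 6 2 | 4 8 7 6 5 1 2 | 4 3 7 11 10 6 2 | 4 3 7 6 5 1 2.
That gives 7 routes.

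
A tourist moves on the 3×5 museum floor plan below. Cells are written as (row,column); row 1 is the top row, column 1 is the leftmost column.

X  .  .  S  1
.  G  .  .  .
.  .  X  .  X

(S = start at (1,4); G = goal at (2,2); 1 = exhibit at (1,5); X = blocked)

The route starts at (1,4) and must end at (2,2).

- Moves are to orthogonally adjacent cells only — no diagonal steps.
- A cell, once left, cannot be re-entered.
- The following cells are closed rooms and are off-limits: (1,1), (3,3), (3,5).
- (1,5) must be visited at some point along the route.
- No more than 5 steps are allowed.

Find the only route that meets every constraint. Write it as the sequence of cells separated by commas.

The 5-move cap with required stops at (1,5) leaves no slack for detours.
Route from (1,4): right 1 to (1,5), down 1 to (2,5), left 3 to (2,2) — 5 moves in all.
Check: all required cells visited; 5 ≤ 5 moves.

(1,4), (1,5), (2,5), (2,4), (2,3), (2,2)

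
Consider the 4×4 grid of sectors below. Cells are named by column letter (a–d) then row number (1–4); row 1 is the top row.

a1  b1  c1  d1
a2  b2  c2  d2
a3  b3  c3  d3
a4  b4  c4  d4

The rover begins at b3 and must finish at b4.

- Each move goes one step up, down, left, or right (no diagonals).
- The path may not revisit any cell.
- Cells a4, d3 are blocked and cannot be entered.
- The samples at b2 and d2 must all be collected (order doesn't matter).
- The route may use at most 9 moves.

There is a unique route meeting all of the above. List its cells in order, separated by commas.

b3, b2, b1, c1, d1, d2, c2, c3, c4, b4

The budget equals the shortest possible length, so every move has to be on a shortest route through the required cells.
Route from b3: up 2 to b1, right 2 to d1, down 1 to d2, left 1 to c2, down 2 to c4, left 1 to b4 — 9 moves in all.
Check: all required cells visited; 9 ≤ 9 moves.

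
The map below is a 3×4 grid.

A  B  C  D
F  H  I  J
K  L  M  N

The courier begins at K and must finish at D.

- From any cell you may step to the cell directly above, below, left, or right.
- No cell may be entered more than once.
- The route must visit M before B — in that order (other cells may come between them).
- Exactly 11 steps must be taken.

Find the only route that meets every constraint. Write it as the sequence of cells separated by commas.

K, L, M, N, J, I, H, F, A, B, C, D

The waypoints must appear in the order M, B, with no cell reused.
Route from K: 3× right (reaching N), up to J, 3× left (reaching F), up to A, 3× right (reaching D) — 11 moves in all.
Check: order respected (M at step 2, B at step 9); 11 moves as required.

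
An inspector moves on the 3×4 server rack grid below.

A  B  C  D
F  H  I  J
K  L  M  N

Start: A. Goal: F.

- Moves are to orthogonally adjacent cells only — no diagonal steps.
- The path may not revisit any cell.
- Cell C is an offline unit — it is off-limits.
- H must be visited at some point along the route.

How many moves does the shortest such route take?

3

Any route passes through H somewhere between A and F. Summing Manhattan distances along the two legs (A → H → F) gives a lower bound of 2 + 1 = 3 moves.
A route of 3 moves achieves this: A → B → H → F.
Since 3 matches the lower bound, it is optimal.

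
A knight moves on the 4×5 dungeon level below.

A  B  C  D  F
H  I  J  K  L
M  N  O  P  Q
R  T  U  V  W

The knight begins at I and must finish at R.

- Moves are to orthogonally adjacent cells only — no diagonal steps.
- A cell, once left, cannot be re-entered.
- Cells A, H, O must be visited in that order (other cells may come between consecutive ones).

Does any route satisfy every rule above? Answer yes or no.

One route that works: I → B → A → H → M → N → O → U → T → R.

yes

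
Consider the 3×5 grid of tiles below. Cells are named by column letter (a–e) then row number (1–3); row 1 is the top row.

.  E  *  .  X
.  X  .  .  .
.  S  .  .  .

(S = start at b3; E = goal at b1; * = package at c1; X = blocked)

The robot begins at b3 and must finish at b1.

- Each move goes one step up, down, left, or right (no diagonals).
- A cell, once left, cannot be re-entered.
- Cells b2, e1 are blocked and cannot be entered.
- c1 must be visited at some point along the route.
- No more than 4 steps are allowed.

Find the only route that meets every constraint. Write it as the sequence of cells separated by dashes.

b3 - c3 - c2 - c1 - b1

The 4-move cap with required stops at c1 leaves no slack for detours.
Route from b3: right 1 to c3, up 2 to c1, left 1 to b1 — 4 moves in all.
Check: all required cells visited; 4 ≤ 4 moves.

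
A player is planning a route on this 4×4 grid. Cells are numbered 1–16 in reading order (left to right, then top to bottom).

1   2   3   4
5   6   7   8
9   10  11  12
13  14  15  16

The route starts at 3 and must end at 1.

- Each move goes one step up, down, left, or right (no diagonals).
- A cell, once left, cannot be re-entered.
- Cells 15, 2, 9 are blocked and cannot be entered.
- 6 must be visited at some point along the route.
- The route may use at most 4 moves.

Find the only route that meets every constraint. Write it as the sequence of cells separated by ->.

3 -> 7 -> 6 -> 5 -> 1

The budget equals the shortest possible length, so every move has to be on a shortest route through the required cells.
Route from 3: down 1 to 7, left 2 to 5, up 1 to 1 — 4 moves in all.
Check: all required cells visited; 4 ≤ 4 moves.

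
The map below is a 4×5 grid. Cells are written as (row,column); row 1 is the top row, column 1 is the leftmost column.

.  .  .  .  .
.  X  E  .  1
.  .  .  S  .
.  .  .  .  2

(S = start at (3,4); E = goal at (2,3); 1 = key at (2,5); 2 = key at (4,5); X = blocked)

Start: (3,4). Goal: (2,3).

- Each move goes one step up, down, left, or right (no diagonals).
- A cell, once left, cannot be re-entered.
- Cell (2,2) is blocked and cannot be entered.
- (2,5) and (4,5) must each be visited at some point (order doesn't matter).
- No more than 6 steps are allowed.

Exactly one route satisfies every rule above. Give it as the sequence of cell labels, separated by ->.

Any route must reach (2,5) and (4,5) and still end at (2,3) within 6 moves, so the order of the required stops is forced.
Route from (3,4): down to (4,4), right to (4,5), 2× up (reaching (2,5)), 2× left (reaching (2,3)) — 6 moves in all.
Check: all required cells visited; 6 ≤ 6 moves.

(3,4) -> (4,4) -> (4,5) -> (3,5) -> (2,5) -> (2,4) -> (2,3)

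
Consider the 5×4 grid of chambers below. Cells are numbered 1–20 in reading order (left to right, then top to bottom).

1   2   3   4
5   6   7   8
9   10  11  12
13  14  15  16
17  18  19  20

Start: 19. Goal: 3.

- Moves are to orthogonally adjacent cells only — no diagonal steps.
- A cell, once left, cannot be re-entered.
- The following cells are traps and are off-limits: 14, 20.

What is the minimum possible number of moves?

4

The Manhattan distance from 19 to 3 is |5−1| + |3−3| = 4, so at least 4 moves are needed.
A route of 4 moves achieves this: 19 → 15 → 11 → 7 → 3.
Since 4 matches the lower bound, it is optimal.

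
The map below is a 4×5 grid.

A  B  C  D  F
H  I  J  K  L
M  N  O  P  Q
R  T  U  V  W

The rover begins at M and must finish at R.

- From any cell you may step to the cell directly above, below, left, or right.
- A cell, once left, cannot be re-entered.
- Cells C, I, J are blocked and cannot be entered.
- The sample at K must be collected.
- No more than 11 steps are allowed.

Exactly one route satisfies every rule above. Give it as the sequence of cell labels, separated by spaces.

The budget equals the shortest possible length, so every move has to be on a shortest route through the required cells.
Route from M: 3× right (reaching P), up to K, right to L, 2× down (reaching W), 4× left (reaching R) — 11 moves in all.
Check: all required cells visited; 11 ≤ 11 moves.

M N O P K L Q W V U T R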